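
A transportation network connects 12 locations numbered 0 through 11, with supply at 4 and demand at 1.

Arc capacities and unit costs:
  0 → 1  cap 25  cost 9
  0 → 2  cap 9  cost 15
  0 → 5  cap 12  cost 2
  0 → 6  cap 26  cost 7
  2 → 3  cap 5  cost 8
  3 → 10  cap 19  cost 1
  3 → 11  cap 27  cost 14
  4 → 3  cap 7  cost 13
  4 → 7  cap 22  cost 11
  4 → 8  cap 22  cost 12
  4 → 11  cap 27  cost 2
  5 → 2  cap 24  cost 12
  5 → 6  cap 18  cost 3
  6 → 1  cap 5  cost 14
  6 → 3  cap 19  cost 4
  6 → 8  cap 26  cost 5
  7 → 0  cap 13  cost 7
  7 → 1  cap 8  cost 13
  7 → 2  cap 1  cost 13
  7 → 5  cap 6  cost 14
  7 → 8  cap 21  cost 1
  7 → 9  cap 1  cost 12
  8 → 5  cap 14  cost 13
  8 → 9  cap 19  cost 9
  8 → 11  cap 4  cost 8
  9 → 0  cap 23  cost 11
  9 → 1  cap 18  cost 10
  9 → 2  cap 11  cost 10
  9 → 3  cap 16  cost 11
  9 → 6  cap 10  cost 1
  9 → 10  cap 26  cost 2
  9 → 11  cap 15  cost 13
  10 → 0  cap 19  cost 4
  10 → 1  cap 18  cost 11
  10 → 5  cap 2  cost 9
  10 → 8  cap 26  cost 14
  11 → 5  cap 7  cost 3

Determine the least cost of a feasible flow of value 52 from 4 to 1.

shortest-cost path #1: 4→11→5→6→1 push 5 @ unit cost 22 (adds 110)
shortest-cost path #2: 4→7→1 push 8 @ unit cost 24 (adds 192)
shortest-cost path #3: 4→11→5→6→3→10→1 push 2 @ unit cost 24 (adds 48)
shortest-cost path #4: 4→3→10→1 push 7 @ unit cost 25 (adds 175)
shortest-cost path #5: 4→7→0→1 push 13 @ unit cost 27 (adds 351)
shortest-cost path #6: 4→8→9→1 push 17 @ unit cost 31 (adds 527)
total cost = 1403

Minimum cost for 52 units: 1403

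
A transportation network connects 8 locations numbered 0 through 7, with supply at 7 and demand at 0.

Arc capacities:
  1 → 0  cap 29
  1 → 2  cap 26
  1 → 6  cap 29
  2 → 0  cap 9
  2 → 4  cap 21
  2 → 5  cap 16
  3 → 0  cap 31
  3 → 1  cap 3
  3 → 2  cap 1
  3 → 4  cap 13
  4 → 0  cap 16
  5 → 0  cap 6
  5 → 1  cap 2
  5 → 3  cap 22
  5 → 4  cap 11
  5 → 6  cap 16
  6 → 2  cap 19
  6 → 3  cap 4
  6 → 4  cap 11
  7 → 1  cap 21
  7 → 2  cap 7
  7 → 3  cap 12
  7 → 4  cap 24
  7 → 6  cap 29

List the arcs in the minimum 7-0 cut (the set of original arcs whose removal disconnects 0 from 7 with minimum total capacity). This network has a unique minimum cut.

Min-cut arcs: {(2,0), (2,5), (4,0), (6,3), (7,1), (7,3)} (total capacity 78)

augment #1: 7→1→0 push 21
augment #2: 7→2→0 push 7
augment #3: 7→3→0 push 12
augment #4: 7→4→0 push 16
augment #5: 7→6→2→0 push 2
augment #6: 7→6→3→0 push 4
augment #7: 7→6→2→5→0 push 6
augment #8: 7→6→2→5→1→0 push 2
augment #9: 7→6→2→5→3→0 push 8
max flow = 78; residual-reachable set from 7 gives S-side
cut edges (S→T): {(2,0), (2,5), (4,0), (6,3), (7,1), (7,3)} total cap 78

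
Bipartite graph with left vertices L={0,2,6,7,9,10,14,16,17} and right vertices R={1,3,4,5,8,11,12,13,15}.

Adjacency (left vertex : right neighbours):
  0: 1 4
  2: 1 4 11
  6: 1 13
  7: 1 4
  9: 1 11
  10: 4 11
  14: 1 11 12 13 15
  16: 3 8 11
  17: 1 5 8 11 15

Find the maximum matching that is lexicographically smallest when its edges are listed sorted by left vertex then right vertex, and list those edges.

Lex-smallest maximum matching: {(0,1), (2,4), (6,13), (9,11), (14,12), (16,3), (17,5)}

|M| = 7 (so the lex-smallest maximum matching has 7 edges)
process left vertices in ascending order; for each, take the smallest-labelled available neighbour that still permits 7 edges overall, or leave it unmatched if none does
lex-smallest matching: {0-1, 2-4, 6-13, 9-11, 14-12, 16-3, 17-5}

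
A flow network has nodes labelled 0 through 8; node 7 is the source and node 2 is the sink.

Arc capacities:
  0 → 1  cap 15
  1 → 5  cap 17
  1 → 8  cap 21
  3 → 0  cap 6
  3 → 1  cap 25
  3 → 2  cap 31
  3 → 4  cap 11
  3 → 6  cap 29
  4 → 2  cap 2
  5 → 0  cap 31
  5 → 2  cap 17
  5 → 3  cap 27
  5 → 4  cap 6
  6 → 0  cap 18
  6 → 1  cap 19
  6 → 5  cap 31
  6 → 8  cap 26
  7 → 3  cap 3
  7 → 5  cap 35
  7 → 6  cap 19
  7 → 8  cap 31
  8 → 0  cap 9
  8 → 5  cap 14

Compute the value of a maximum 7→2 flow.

augment #1: 7→3→2 bottleneck 3, total now 3
augment #2: 7→5→2 bottleneck 17, total now 20
augment #3: 7→5→3→2 bottleneck 18, total now 38
augment #4: 7→6→5→3→2 bottleneck 9, total now 47
augment #5: 7→6→5→4→2 bottleneck 2, total now 49

Maximum flow value: 49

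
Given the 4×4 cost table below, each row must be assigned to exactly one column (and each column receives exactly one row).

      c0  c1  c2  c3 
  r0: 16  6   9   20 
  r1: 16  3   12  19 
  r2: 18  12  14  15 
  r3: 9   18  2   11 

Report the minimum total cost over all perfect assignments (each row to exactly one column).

Minimum assignment cost: 36

one of 2 optimal assignments: row0→col0 (cost 16), row1→col1 (cost 3), row2→col3 (cost 15), row3→col2 (cost 2)
total = 16 + 3 + 15 + 2 = 36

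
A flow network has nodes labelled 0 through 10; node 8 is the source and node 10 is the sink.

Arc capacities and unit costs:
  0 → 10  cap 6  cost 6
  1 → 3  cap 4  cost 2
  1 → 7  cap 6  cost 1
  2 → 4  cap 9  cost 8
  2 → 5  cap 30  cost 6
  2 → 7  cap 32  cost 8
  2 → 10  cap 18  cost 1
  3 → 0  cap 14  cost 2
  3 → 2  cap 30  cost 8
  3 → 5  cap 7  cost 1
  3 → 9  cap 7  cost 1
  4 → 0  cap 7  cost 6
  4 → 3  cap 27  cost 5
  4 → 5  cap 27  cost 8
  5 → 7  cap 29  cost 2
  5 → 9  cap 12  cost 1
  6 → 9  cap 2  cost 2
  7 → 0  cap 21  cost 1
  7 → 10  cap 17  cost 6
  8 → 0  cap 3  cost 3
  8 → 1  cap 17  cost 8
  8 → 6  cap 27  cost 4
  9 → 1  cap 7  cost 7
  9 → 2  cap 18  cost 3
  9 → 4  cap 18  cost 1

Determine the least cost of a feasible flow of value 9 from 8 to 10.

shortest-cost path #1: 8→0→10 push 3 @ unit cost 9 (adds 27)
shortest-cost path #2: 8→6→9→2→10 push 2 @ unit cost 10 (adds 20)
shortest-cost path #3: 8→1→7→10 push 4 @ unit cost 15 (adds 60)
total cost = 107

Minimum cost for 9 units: 107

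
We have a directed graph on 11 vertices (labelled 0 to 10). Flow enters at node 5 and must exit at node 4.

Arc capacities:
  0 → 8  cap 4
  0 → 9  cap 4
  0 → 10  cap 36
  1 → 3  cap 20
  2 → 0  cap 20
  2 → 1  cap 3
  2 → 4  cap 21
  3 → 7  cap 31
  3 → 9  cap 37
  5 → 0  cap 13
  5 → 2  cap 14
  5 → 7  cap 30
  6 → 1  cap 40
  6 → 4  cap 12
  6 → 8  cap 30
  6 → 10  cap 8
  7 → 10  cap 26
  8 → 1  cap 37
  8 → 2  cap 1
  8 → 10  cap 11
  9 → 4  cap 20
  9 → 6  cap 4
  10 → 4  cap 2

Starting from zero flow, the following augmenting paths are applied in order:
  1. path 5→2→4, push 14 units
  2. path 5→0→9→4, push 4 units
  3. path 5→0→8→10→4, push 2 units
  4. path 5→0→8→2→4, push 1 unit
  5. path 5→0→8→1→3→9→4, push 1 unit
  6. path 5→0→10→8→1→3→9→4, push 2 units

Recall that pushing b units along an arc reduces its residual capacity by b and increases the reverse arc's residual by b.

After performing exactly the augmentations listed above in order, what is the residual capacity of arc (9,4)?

after path 1 (5→2→4, push 14): res(9,4)=20
after path 2 (5→0→9→4, push 4): res(9,4)=16
after path 3 (5→0→8→10→4, push 2): res(9,4)=16
after path 4 (5→0→8→2→4, push 1): res(9,4)=16
after path 5 (5→0→8→1→3→9→4, push 1): res(9,4)=15
after path 6 (5→0→10→8→1→3→9→4, push 2): res(9,4)=13

Residual capacity of (9,4): 13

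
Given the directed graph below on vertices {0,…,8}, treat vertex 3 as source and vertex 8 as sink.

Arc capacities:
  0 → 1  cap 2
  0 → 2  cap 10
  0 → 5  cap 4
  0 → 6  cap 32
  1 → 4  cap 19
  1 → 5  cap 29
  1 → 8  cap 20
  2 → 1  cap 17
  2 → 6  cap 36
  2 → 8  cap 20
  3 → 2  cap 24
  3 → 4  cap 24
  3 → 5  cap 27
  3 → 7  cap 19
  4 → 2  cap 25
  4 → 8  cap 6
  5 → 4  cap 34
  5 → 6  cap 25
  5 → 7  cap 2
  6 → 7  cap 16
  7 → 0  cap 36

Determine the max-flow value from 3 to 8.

augment #1: 3→2→8 bottleneck 20, total now 20
augment #2: 3→4→8 bottleneck 6, total now 26
augment #3: 3→2→1→8 bottleneck 4, total now 30
augment #4: 3→4→2→1→8 bottleneck 13, total now 43
augment #5: 3→7→0→1→8 bottleneck 2, total now 45

Maximum flow value: 45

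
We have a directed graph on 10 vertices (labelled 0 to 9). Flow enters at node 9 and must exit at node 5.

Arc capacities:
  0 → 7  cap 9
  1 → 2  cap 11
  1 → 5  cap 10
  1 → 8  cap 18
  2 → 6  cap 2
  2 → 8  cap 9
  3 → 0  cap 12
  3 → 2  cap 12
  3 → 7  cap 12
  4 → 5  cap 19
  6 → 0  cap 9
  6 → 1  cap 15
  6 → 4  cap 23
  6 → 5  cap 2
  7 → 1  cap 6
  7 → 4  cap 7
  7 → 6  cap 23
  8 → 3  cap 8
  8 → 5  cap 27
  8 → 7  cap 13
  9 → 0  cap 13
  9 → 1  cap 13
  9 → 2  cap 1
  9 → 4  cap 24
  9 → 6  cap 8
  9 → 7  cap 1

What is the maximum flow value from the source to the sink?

augment #1: 9→1→5 bottleneck 10, total now 10
augment #2: 9→4→5 bottleneck 19, total now 29
augment #3: 9→6→5 bottleneck 2, total now 31
augment #4: 9→1→8→5 bottleneck 3, total now 34
augment #5: 9→2→8→5 bottleneck 1, total now 35
augment #6: 9→6→1→8→5 bottleneck 6, total now 41
augment #7: 9→7→1→8→5 bottleneck 1, total now 42
augment #8: 9→0→7→1→8→5 bottleneck 5, total now 47
augment #9: 9→0→7→6→1→8→5 bottleneck 3, total now 50
augment #10: 9→0→7→6→1→2→8→5 bottleneck 1, total now 51

Maximum flow value: 51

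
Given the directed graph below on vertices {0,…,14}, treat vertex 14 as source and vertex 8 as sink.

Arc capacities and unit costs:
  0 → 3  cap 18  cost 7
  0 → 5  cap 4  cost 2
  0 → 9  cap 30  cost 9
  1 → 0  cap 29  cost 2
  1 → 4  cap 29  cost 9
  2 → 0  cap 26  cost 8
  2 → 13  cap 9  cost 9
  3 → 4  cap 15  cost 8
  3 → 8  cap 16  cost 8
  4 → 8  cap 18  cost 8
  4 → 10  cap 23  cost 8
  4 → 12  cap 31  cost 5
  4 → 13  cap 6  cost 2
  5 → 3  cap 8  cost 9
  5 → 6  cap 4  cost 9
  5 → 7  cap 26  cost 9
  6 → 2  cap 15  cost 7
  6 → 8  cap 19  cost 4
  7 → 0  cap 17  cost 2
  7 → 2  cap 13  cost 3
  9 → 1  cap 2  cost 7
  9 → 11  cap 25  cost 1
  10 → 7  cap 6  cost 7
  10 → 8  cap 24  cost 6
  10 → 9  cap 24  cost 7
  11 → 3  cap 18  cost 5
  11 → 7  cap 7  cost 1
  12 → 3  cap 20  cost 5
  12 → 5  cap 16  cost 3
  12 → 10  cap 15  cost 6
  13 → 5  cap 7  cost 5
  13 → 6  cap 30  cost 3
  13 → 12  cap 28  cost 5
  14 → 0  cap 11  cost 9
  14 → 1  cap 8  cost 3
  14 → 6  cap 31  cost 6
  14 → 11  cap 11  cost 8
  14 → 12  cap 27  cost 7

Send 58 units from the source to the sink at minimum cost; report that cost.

Minimum cost for 58 units: 959

shortest-cost path #1: 14→6→8 push 19 @ unit cost 10 (adds 190)
shortest-cost path #2: 14→12→10→8 push 15 @ unit cost 19 (adds 285)
shortest-cost path #3: 14→1→4→8 push 8 @ unit cost 20 (adds 160)
shortest-cost path #4: 14→12→3→8 push 12 @ unit cost 20 (adds 240)
shortest-cost path #5: 14→11→3→8 push 4 @ unit cost 21 (adds 84)
total cost = 959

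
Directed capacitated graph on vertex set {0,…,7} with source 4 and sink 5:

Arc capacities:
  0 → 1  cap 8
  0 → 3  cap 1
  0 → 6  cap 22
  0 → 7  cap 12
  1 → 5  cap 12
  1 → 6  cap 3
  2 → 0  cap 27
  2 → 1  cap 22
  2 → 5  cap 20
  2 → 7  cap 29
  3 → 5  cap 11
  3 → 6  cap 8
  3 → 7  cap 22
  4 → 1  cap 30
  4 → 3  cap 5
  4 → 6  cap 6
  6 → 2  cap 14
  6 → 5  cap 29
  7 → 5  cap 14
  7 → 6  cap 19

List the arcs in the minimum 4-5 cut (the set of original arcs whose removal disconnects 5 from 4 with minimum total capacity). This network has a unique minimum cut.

augment #1: 4→1→5 push 12
augment #2: 4→3→5 push 5
augment #3: 4→6→5 push 6
augment #4: 4→1→6→5 push 3
max flow = 26; residual-reachable set from 4 gives S-side
cut edges (S→T): {(1,5), (1,6), (4,3), (4,6)} total cap 26

Min-cut arcs: {(1,5), (1,6), (4,3), (4,6)} (total capacity 26)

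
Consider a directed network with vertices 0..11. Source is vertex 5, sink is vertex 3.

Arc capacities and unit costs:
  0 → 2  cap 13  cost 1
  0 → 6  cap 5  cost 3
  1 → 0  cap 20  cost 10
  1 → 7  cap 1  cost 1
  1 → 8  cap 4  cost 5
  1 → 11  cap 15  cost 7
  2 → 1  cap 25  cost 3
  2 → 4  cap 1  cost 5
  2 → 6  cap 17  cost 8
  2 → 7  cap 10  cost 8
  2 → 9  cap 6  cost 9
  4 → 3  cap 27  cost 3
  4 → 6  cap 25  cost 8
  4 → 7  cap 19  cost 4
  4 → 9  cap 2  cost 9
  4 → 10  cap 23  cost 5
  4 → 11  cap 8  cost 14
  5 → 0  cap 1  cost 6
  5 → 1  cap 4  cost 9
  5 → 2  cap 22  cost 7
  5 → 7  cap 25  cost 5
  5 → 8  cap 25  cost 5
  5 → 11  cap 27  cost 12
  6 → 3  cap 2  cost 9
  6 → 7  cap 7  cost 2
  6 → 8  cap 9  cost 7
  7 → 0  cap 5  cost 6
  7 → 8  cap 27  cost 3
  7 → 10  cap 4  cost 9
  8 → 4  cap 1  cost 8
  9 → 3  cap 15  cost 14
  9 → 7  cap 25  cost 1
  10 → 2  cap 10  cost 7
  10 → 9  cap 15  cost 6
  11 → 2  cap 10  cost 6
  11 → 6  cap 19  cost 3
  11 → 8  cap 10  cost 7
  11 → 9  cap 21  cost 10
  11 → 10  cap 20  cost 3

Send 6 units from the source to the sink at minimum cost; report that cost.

Minimum cost for 6 units: 132

shortest-cost path #1: 5→2→4→3 push 1 @ unit cost 15 (adds 15)
shortest-cost path #2: 5→8→4→3 push 1 @ unit cost 16 (adds 16)
shortest-cost path #3: 5→0→6→3 push 1 @ unit cost 18 (adds 18)
shortest-cost path #4: 5→7→0→6→3 push 1 @ unit cost 23 (adds 23)
shortest-cost path #5: 5→2→9→3 push 2 @ unit cost 30 (adds 60)
total cost = 132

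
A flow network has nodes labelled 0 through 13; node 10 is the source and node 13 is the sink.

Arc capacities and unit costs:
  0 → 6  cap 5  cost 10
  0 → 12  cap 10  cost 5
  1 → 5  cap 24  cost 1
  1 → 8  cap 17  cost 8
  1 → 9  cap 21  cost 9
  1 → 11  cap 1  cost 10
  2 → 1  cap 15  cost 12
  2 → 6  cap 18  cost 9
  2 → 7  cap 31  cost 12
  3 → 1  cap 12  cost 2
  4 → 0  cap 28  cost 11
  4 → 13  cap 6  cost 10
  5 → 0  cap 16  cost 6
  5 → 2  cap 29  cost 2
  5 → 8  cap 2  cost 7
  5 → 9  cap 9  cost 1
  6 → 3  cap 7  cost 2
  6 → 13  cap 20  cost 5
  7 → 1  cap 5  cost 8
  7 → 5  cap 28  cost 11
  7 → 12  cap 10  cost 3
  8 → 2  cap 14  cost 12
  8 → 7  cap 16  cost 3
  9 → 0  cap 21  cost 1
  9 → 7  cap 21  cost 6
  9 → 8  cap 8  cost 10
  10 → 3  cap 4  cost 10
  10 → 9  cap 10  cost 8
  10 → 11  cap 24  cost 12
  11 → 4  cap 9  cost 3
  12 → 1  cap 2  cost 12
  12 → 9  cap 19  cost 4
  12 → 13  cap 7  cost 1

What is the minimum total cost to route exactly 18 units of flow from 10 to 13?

Minimum cost for 18 units: 385

shortest-cost path #1: 10→9→0→12→13 push 7 @ unit cost 15 (adds 105)
shortest-cost path #2: 10→9→0→6→13 push 3 @ unit cost 24 (adds 72)
shortest-cost path #3: 10→11→4→13 push 6 @ unit cost 25 (adds 150)
shortest-cost path #4: 10→3→1→5→2→6→13 push 2 @ unit cost 29 (adds 58)
total cost = 385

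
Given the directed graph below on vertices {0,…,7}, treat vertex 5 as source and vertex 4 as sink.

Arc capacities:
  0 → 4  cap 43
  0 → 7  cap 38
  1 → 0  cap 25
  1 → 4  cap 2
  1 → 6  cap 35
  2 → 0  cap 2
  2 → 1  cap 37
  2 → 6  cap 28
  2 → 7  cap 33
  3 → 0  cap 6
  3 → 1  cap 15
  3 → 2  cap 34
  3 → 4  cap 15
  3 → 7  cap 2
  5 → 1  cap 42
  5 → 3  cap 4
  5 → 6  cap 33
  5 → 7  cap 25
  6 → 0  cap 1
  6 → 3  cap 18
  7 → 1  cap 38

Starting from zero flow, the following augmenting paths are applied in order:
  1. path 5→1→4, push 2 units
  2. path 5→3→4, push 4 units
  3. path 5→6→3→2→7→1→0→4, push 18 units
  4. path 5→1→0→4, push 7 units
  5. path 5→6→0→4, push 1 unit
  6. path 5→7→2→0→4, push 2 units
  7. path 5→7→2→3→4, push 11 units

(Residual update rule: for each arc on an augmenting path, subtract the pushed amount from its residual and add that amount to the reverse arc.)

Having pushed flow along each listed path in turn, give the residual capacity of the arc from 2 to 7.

after path 1 (5→1→4, push 2): res(2,7)=33
after path 2 (5→3→4, push 4): res(2,7)=33
after path 3 (5→6→3→2→7→1→0→4, push 18): res(2,7)=15
after path 4 (5→1→0→4, push 7): res(2,7)=15
after path 5 (5→6→0→4, push 1): res(2,7)=15
after path 6 (5→7→2→0→4, push 2): res(2,7)=17
after path 7 (5→7→2→3→4, push 11): res(2,7)=28

Residual capacity of (2,7): 28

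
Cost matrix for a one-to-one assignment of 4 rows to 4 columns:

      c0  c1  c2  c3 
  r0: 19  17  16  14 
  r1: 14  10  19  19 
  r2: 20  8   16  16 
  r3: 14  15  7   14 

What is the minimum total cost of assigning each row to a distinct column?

optimal assignment: row0→col3 (cost 14), row1→col0 (cost 14), row2→col1 (cost 8), row3→col2 (cost 7)
total = 14 + 14 + 8 + 7 = 43

Minimum assignment cost: 43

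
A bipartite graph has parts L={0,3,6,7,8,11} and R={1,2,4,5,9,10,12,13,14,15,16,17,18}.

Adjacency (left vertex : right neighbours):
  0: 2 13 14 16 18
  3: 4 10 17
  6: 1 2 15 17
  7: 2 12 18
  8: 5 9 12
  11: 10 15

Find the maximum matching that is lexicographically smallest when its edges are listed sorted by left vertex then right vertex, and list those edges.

Lex-smallest maximum matching: {(0,2), (3,4), (6,1), (7,12), (8,5), (11,10)}

|M| = 6 (so the lex-smallest maximum matching has 6 edges)
process left vertices in ascending order; for each, take the smallest-labelled available neighbour that still permits 6 edges overall, or leave it unmatched if none does
lex-smallest matching: {0-2, 3-4, 6-1, 7-12, 8-5, 11-10}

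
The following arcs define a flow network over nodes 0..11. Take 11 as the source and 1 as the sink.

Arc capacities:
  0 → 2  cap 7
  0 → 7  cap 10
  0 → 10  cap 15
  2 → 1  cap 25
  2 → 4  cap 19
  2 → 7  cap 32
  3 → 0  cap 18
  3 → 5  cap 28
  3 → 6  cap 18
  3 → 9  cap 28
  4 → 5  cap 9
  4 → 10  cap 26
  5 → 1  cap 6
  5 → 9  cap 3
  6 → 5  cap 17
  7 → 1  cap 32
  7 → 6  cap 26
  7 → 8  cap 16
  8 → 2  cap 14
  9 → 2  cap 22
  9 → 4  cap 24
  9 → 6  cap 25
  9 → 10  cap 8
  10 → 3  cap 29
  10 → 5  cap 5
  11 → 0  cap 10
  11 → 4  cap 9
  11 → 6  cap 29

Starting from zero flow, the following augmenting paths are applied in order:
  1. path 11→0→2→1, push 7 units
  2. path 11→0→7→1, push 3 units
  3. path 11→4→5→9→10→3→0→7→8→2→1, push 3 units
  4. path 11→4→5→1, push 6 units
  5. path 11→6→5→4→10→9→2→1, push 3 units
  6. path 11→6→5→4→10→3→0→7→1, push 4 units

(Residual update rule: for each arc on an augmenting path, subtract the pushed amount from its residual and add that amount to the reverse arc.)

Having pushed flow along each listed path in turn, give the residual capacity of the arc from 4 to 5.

Residual capacity of (4,5): 7

after path 1 (11→0→2→1, push 7): res(4,5)=9
after path 2 (11→0→7→1, push 3): res(4,5)=9
after path 3 (11→4→5→9→10→3→0→7→8→2→1, push 3): res(4,5)=6
after path 4 (11→4→5→1, push 6): res(4,5)=0
after path 5 (11→6→5→4→10→9→2→1, push 3): res(4,5)=3
after path 6 (11→6→5→4→10→3→0→7→1, push 4): res(4,5)=7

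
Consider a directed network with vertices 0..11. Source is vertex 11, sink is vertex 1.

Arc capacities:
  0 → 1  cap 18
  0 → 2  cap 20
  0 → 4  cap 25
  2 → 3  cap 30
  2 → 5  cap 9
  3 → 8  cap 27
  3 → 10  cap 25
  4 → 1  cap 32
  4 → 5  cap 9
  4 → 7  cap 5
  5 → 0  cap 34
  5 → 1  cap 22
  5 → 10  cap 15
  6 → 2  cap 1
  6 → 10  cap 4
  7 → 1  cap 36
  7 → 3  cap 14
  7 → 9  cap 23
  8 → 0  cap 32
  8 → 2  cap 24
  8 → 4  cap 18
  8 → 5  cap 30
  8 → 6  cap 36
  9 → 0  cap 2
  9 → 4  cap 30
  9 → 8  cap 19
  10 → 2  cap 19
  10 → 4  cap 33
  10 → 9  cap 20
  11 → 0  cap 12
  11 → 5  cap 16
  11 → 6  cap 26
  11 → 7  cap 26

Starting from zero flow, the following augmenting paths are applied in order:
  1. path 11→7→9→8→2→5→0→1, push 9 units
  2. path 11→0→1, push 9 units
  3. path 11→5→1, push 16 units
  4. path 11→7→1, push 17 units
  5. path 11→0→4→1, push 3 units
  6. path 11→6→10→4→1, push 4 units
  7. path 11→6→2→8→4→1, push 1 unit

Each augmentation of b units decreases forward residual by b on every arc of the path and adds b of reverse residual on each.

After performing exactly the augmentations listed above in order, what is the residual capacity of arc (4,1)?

after path 1 (11→7→9→8→2→5→0→1, push 9): res(4,1)=32
after path 2 (11→0→1, push 9): res(4,1)=32
after path 3 (11→5→1, push 16): res(4,1)=32
after path 4 (11→7→1, push 17): res(4,1)=32
after path 5 (11→0→4→1, push 3): res(4,1)=29
after path 6 (11→6→10→4→1, push 4): res(4,1)=25
after path 7 (11→6→2→8→4→1, push 1): res(4,1)=24

Residual capacity of (4,1): 24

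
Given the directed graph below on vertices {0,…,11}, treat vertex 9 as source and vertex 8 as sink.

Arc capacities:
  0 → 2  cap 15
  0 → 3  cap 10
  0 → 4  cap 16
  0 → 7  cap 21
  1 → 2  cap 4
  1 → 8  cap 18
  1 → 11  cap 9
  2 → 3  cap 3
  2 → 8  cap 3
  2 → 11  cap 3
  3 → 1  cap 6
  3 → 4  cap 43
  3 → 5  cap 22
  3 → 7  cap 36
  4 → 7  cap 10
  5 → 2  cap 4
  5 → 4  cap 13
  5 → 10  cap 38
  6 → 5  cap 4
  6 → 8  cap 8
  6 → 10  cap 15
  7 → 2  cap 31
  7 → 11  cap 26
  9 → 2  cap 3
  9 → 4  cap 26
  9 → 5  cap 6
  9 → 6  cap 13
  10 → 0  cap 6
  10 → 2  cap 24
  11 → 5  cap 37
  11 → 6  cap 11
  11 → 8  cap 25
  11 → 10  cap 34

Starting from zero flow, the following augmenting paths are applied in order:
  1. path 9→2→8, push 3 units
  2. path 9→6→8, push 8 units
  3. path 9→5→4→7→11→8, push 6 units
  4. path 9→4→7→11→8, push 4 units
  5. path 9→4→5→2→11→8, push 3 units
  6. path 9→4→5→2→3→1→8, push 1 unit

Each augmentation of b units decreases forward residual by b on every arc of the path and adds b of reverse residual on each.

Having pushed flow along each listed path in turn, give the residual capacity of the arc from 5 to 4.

Residual capacity of (5,4): 11

after path 1 (9→2→8, push 3): res(5,4)=13
after path 2 (9→6→8, push 8): res(5,4)=13
after path 3 (9→5→4→7→11→8, push 6): res(5,4)=7
after path 4 (9→4→7→11→8, push 4): res(5,4)=7
after path 5 (9→4→5→2→11→8, push 3): res(5,4)=10
after path 6 (9→4→5→2→3→1→8, push 1): res(5,4)=11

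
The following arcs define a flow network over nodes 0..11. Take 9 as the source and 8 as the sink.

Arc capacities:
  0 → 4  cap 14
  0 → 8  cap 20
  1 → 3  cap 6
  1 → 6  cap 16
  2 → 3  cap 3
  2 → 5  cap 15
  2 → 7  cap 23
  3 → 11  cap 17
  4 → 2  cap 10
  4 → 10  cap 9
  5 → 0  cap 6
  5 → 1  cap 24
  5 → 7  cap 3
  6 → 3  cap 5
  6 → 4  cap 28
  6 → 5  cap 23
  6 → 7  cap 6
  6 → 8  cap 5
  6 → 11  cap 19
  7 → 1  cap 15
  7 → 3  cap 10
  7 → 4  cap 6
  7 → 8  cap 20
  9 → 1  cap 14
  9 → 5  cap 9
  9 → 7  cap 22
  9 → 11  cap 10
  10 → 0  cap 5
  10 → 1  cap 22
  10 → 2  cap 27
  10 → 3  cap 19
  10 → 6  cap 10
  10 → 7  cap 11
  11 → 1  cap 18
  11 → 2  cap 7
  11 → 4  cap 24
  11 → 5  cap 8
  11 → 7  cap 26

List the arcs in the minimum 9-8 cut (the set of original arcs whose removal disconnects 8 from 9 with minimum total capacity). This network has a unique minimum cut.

augment #1: 9→7→8 push 20
augment #2: 9→1→6→8 push 5
augment #3: 9→5→0→8 push 6
augment #4: 9→7→4→10→0→8 push 2
augment #5: 9→11→4→10→0→8 push 3
max flow = 36; residual-reachable set from 9 gives S-side
cut edges (S→T): {(5,0), (6,8), (7,8), (10,0)} total cap 36

Min-cut arcs: {(5,0), (6,8), (7,8), (10,0)} (total capacity 36)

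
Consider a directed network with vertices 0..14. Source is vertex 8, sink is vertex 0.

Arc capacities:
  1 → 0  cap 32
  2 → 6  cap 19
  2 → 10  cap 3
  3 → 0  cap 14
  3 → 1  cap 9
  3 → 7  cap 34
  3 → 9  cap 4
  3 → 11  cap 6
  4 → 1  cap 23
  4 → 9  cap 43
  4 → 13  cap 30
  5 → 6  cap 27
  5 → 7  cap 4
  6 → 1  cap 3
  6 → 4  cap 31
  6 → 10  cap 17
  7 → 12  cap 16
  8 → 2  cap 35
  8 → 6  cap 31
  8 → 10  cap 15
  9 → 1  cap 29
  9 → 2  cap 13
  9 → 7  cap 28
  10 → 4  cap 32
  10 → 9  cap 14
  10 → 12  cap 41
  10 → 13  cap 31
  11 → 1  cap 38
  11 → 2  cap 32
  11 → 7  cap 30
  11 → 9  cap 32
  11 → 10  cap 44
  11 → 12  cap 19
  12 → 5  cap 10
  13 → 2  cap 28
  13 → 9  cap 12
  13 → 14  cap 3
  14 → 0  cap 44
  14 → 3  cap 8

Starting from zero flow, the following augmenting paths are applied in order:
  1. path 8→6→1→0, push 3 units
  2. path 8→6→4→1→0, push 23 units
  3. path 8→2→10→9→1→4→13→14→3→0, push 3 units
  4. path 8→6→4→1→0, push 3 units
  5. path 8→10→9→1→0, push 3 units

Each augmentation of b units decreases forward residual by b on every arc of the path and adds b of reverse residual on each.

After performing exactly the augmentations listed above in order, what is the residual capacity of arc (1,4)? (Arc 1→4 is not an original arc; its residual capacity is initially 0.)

after path 1 (8→6→1→0, push 3): res(1,4)=0
after path 2 (8→6→4→1→0, push 23): res(1,4)=23
after path 3 (8→2→10→9→1→4→13→14→3→0, push 3): res(1,4)=20
after path 4 (8→6→4→1→0, push 3): res(1,4)=23
after path 5 (8→10→9→1→0, push 3): res(1,4)=23

Residual capacity of (1,4): 23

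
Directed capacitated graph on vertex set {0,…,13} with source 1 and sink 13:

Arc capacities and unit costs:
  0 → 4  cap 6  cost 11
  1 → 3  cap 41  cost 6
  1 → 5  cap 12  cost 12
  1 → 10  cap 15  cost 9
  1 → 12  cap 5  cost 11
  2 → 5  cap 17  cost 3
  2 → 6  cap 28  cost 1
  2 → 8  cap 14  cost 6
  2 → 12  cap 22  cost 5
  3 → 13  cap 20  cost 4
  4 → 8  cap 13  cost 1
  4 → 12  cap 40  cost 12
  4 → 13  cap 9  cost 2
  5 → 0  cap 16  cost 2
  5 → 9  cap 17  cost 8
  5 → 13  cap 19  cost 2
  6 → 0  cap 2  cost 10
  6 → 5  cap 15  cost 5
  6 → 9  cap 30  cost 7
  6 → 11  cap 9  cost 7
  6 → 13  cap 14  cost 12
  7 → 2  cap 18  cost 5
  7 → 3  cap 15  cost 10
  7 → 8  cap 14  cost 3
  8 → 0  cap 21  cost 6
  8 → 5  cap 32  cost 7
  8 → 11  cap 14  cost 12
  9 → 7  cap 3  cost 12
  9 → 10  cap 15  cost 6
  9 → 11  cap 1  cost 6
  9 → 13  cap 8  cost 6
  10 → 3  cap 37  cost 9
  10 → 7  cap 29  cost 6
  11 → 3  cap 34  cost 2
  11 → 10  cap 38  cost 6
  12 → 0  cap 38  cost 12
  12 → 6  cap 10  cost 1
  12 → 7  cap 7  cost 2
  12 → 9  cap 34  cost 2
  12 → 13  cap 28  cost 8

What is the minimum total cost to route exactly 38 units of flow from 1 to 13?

shortest-cost path #1: 1→3→13 push 20 @ unit cost 10 (adds 200)
shortest-cost path #2: 1→5→13 push 12 @ unit cost 14 (adds 168)
shortest-cost path #3: 1→12→13 push 5 @ unit cost 19 (adds 95)
shortest-cost path #4: 1→10→7→2→5→13 push 1 @ unit cost 25 (adds 25)
total cost = 488

Minimum cost for 38 units: 488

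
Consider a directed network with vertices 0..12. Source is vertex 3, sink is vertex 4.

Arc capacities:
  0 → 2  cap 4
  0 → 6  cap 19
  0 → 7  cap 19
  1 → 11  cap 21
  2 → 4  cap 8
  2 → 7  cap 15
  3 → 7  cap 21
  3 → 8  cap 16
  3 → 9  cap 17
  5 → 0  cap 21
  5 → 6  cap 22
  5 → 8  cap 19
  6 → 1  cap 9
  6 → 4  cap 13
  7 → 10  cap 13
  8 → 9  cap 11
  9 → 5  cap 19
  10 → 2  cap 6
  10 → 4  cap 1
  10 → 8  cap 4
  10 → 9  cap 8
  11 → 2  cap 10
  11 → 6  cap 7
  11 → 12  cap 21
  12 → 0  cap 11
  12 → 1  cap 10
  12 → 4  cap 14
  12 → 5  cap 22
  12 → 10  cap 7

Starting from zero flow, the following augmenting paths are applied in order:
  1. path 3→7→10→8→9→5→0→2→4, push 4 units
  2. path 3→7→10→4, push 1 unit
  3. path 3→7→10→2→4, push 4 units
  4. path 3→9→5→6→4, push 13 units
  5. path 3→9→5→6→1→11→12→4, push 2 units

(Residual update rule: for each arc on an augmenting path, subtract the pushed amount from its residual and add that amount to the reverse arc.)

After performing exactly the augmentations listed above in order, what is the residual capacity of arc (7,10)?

Residual capacity of (7,10): 4

after path 1 (3→7→10→8→9→5→0→2→4, push 4): res(7,10)=9
after path 2 (3→7→10→4, push 1): res(7,10)=8
after path 3 (3→7→10→2→4, push 4): res(7,10)=4
after path 4 (3→9→5→6→4, push 13): res(7,10)=4
after path 5 (3→9→5→6→1→11→12→4, push 2): res(7,10)=4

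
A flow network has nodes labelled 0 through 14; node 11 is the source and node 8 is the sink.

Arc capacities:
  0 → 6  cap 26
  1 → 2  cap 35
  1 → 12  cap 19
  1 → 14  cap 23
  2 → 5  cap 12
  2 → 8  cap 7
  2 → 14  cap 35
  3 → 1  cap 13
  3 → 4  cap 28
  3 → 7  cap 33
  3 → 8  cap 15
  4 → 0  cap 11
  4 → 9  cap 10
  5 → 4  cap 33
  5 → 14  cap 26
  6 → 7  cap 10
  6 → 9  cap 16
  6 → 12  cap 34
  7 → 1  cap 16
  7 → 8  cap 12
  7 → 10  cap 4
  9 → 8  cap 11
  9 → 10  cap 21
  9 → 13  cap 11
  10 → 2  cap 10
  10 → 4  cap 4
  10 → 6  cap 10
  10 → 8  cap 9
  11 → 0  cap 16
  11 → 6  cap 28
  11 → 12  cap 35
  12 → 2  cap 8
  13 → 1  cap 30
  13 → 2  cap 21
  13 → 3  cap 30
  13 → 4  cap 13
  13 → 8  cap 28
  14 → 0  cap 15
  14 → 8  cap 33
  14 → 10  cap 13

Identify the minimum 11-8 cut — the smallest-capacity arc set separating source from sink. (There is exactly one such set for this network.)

Min-cut arcs: {(6,7), (6,9), (12,2)} (total capacity 34)

augment #1: 11→6→7→8 push 10
augment #2: 11→6→9→8 push 11
augment #3: 11→12→2→8 push 7
augment #4: 11→6→9→10→8 push 5
augment #5: 11→12→2→14→8 push 1
max flow = 34; residual-reachable set from 11 gives S-side
cut edges (S→T): {(6,7), (6,9), (12,2)} total cap 34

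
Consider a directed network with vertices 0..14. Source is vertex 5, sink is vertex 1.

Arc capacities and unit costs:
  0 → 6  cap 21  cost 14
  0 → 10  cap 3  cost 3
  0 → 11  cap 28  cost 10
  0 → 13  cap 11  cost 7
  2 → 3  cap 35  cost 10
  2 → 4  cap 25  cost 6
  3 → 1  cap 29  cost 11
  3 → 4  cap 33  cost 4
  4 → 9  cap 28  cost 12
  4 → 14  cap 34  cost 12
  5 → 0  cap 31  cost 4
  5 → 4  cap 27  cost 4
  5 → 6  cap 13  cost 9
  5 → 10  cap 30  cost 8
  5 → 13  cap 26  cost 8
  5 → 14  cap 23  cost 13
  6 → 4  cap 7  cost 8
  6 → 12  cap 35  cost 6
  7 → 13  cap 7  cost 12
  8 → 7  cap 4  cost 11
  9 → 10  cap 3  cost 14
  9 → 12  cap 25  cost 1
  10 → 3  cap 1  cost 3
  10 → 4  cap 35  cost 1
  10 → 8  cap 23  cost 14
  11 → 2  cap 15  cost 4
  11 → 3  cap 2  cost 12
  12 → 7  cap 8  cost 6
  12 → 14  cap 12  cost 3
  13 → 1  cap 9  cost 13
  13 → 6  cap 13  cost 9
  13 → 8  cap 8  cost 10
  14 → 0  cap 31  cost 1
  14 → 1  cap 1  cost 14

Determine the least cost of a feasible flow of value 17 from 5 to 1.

shortest-cost path #1: 5→13→1 push 9 @ unit cost 21 (adds 189)
shortest-cost path #2: 5→0→10→3→1 push 1 @ unit cost 21 (adds 21)
shortest-cost path #3: 5→14→1 push 1 @ unit cost 27 (adds 27)
shortest-cost path #4: 5→0→11→3→1 push 2 @ unit cost 37 (adds 74)
shortest-cost path #5: 5→0→11→2→3→1 push 4 @ unit cost 39 (adds 156)
total cost = 467

Minimum cost for 17 units: 467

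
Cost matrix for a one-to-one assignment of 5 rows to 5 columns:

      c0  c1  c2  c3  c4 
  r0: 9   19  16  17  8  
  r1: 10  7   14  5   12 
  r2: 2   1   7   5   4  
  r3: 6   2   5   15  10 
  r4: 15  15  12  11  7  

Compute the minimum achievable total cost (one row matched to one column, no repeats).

optimal assignment: row0→col0 (cost 9), row1→col3 (cost 5), row2→col1 (cost 1), row3→col2 (cost 5), row4→col4 (cost 7)
total = 9 + 5 + 1 + 5 + 7 = 27

Minimum assignment cost: 27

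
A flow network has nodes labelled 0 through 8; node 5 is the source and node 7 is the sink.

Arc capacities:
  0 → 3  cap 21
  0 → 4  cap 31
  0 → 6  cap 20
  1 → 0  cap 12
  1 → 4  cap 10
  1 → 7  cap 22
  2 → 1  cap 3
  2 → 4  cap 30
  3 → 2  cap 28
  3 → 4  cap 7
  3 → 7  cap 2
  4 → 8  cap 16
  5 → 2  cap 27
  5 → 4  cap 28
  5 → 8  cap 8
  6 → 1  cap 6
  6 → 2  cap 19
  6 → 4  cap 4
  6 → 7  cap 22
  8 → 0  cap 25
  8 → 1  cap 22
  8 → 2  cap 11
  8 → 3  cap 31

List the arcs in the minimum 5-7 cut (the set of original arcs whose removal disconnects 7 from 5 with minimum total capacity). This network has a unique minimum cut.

Min-cut arcs: {(2,1), (4,8), (5,8)} (total capacity 27)

augment #1: 5→2→1→7 push 3
augment #2: 5→8→1→7 push 8
augment #3: 5→4→8→1→7 push 11
augment #4: 5→4→8→3→7 push 2
augment #5: 5→4→8→0→6→7 push 3
max flow = 27; residual-reachable set from 5 gives S-side
cut edges (S→T): {(2,1), (4,8), (5,8)} total cap 27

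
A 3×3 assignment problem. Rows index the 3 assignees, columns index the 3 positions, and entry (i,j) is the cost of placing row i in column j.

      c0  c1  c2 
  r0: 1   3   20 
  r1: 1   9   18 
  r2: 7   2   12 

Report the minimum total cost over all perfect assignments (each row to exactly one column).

Minimum assignment cost: 16

optimal assignment: row0→col1 (cost 3), row1→col0 (cost 1), row2→col2 (cost 12)
total = 3 + 1 + 12 = 16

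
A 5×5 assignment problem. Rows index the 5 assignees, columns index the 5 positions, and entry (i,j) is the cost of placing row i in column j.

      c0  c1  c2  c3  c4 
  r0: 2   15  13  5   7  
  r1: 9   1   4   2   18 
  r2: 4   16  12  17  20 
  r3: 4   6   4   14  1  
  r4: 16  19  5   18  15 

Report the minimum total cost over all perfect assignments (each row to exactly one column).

Minimum assignment cost: 16

optimal assignment: row0→col3 (cost 5), row1→col1 (cost 1), row2→col0 (cost 4), row3→col4 (cost 1), row4→col2 (cost 5)
total = 5 + 1 + 4 + 1 + 5 = 16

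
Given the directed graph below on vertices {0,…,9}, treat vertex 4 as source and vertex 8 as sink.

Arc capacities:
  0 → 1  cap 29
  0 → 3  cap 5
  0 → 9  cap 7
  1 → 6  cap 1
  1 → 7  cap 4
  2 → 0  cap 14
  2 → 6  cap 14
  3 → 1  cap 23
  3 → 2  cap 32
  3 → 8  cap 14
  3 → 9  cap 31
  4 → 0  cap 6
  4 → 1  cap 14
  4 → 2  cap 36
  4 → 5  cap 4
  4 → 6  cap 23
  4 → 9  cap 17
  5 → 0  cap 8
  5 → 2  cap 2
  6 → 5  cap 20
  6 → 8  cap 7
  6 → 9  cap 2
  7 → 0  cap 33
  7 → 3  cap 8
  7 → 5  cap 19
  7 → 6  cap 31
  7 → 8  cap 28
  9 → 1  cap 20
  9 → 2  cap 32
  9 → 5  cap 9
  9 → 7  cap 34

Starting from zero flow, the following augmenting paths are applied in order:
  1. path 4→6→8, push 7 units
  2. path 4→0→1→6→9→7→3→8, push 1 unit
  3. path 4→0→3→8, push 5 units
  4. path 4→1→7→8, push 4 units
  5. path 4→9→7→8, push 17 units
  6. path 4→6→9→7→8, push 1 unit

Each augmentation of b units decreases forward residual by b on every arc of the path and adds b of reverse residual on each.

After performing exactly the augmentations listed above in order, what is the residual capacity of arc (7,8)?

Residual capacity of (7,8): 6

after path 1 (4→6→8, push 7): res(7,8)=28
after path 2 (4→0→1→6→9→7→3→8, push 1): res(7,8)=28
after path 3 (4→0→3→8, push 5): res(7,8)=28
after path 4 (4→1→7→8, push 4): res(7,8)=24
after path 5 (4→9→7→8, push 17): res(7,8)=7
after path 6 (4→6→9→7→8, push 1): res(7,8)=6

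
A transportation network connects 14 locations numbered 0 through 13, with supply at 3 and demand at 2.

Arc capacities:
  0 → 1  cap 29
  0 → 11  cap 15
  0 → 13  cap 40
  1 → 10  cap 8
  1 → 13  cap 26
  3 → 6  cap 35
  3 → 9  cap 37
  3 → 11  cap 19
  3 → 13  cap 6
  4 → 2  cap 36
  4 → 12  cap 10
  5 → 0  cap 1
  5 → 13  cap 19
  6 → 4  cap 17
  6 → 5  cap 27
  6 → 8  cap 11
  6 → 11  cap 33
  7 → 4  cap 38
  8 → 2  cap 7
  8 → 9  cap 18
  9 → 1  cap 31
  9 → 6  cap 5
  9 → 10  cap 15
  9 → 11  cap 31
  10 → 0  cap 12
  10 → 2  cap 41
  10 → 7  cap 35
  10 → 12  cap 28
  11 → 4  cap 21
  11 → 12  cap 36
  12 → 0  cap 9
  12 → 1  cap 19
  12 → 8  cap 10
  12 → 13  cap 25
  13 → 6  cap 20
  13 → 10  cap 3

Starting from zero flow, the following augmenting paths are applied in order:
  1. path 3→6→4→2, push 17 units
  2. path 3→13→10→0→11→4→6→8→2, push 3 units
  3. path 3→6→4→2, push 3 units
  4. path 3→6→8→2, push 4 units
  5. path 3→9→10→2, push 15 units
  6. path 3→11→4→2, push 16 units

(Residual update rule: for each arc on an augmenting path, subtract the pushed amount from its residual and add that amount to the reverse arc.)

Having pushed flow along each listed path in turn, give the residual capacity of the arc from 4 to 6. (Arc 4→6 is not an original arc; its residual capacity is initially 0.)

Residual capacity of (4,6): 17

after path 1 (3→6→4→2, push 17): res(4,6)=17
after path 2 (3→13→10→0→11→4→6→8→2, push 3): res(4,6)=14
after path 3 (3→6→4→2, push 3): res(4,6)=17
after path 4 (3→6→8→2, push 4): res(4,6)=17
after path 5 (3→9→10→2, push 15): res(4,6)=17
after path 6 (3→11→4→2, push 16): res(4,6)=17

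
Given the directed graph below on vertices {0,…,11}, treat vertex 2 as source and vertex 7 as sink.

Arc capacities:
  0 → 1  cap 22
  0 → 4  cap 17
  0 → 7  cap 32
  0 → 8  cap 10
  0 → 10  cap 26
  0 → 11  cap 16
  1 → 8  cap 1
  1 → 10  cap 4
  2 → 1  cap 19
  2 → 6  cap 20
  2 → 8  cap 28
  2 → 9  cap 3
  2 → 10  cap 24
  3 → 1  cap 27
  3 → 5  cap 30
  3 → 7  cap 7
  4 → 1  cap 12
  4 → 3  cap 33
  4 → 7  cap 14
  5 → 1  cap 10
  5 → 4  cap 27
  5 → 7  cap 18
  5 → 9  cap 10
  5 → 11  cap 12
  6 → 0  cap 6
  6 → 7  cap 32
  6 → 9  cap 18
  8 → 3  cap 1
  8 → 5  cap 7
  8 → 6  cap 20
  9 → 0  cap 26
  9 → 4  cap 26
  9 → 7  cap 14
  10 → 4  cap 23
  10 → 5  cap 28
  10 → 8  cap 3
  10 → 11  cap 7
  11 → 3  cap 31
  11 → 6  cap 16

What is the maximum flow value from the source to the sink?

augment #1: 2→6→7 bottleneck 20, total now 20
augment #2: 2→9→7 bottleneck 3, total now 23
augment #3: 2→8→3→7 bottleneck 1, total now 24
augment #4: 2→8→5→7 bottleneck 7, total now 31
augment #5: 2→8→6→7 bottleneck 12, total now 43
augment #6: 2→10→4→7 bottleneck 14, total now 57
augment #7: 2→10→5→7 bottleneck 10, total now 67
augment #8: 2→1→10→5→7 bottleneck 1, total now 68
augment #9: 2→8→6→0→7 bottleneck 6, total now 74
augment #10: 2→8→6→9→7 bottleneck 2, total now 76
augment #11: 2→1→10→4→3→7 bottleneck 3, total now 79

Maximum flow value: 79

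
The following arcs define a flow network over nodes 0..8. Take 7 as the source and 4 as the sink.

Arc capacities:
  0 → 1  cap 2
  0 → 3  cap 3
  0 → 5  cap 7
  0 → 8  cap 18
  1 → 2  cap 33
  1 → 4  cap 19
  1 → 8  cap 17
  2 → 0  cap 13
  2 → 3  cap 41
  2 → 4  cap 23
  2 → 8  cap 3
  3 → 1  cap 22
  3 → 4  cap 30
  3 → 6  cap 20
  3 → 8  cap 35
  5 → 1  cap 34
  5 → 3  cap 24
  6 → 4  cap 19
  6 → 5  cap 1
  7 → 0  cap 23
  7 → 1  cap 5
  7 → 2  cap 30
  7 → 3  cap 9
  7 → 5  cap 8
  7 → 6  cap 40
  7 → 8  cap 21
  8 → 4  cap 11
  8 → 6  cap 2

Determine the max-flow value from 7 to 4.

Maximum flow value: 95

augment #1: 7→1→4 bottleneck 5, total now 5
augment #2: 7→2→4 bottleneck 23, total now 28
augment #3: 7→3→4 bottleneck 9, total now 37
augment #4: 7→6→4 bottleneck 19, total now 56
augment #5: 7→8→4 bottleneck 11, total now 67
augment #6: 7→0→1→4 bottleneck 2, total now 69
augment #7: 7→0→3→4 bottleneck 3, total now 72
augment #8: 7→2→3→4 bottleneck 7, total now 79
augment #9: 7→5→1→4 bottleneck 8, total now 87
augment #10: 7→0→5→1→4 bottleneck 4, total now 91
augment #11: 7→0→5→3→4 bottleneck 3, total now 94
augment #12: 7→6→5→3→4 bottleneck 1, total now 95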